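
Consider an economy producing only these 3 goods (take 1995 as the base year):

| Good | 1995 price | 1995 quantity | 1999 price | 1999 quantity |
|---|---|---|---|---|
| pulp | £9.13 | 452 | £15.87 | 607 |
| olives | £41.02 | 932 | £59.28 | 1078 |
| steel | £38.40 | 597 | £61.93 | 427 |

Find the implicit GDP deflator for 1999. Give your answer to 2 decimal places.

151.12

Nominal GDP 1999 = 15.87·607 + 59.28·1078 + 61.93·427 = 99981.04.
Real GDP 1999 (at 1995 prices) = 9.13·607 + 41.02·1078 + 38.40·427 = 66158.27.
Deflator = Nominal/Real × 100 = 99981.04/66158.27 × 100 = 151.124.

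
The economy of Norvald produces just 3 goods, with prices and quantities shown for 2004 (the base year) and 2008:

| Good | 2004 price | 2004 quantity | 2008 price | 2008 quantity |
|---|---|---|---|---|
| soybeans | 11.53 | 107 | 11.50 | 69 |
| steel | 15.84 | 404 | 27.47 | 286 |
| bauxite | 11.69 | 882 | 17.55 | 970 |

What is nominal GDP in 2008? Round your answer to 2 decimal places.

Nominal GDP 2008 = Σ (p_2008 × q_2008) = 11.50·69 + 27.47·286 + 17.55·970 = 25673.42.

25673.42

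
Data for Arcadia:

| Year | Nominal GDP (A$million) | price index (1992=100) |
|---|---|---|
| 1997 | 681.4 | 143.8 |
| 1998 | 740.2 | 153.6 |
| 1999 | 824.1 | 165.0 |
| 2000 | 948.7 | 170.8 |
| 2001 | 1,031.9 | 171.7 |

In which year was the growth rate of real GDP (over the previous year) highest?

2000

1998: real = 740.2/1.536 = 481.90; growth vs 1997 (473.85) = 1.70%.
1999: real = 824.1/1.650 = 499.45; growth vs 1998 (481.90) = 3.64%.
2000: real = 948.7/1.708 = 555.44; growth vs 1999 (499.45) = 11.21%.
2001: real = 1031.9/1.717 = 600.99; growth vs 2000 (555.44) = 8.20%.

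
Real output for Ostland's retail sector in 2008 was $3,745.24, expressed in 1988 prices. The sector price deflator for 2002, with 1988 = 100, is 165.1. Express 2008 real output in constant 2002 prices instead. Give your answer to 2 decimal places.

Real output in 2002 prices = Real output in 1988 prices × (P_2002/P_1988) = 3745.24 × 1.651 = 6183.39.

$6,183.39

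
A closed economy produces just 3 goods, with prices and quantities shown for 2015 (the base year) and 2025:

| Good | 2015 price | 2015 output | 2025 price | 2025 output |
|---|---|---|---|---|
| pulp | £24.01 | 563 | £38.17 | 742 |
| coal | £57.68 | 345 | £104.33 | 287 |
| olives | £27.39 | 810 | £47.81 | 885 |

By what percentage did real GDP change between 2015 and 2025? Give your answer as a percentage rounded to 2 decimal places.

Real GDP 2015 = Nominal GDP 2015 = 24.01·563 + 57.68·345 + 27.39·810 = 55603.13.
Real GDP 2025 (at 2015 prices) = 24.01·742 + 57.68·287 + 27.39·885 = 58609.73.
Real growth = 58609.73/55603.13 − 1 = 0.0541.

5.41%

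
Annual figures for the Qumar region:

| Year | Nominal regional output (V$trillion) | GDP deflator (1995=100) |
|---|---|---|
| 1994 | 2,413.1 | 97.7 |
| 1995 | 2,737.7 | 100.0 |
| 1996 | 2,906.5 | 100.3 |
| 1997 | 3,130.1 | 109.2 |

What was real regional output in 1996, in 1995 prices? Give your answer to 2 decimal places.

V$2,897.81 trillion

Real regional output 1996 = 2906.5 / 1.003 = 2897.81.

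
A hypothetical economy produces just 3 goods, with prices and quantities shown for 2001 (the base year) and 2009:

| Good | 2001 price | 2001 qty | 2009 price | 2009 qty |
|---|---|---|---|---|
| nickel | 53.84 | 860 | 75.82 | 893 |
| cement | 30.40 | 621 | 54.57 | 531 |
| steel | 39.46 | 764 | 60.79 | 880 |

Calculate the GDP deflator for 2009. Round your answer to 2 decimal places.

Nominal GDP 2009 = 75.82·893 + 54.57·531 + 60.79·880 = 150179.13.
Real GDP 2009 (at 2001 prices) = 53.84·893 + 30.40·531 + 39.46·880 = 98946.32.
Deflator = Nominal/Real × 100 = 150179.13/98946.32 × 100 = 151.778.

151.78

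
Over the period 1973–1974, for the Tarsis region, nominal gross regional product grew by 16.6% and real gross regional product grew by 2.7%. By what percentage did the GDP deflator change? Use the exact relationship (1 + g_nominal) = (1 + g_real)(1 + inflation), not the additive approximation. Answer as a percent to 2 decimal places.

13.53%

(1 + g_nom) = (1 + g_real)(1 + π), so π = 1.1660 / 1.0270 − 1 = 0.13535.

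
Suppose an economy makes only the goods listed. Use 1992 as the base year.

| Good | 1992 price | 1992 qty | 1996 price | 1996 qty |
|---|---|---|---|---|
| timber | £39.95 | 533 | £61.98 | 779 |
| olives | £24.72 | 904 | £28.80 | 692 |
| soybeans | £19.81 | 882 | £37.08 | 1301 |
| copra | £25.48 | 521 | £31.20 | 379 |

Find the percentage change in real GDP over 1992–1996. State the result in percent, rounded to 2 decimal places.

12.46%

Real GDP 1992 = Nominal GDP 1992 = 39.95·533 + 24.72·904 + 19.81·882 + 25.48·521 = 74387.73.
Real GDP 1996 (at 1992 prices) = 39.95·779 + 24.72·692 + 19.81·1301 + 25.48·379 = 83657.02.
Real growth = 83657.02/74387.73 − 1 = 0.1246.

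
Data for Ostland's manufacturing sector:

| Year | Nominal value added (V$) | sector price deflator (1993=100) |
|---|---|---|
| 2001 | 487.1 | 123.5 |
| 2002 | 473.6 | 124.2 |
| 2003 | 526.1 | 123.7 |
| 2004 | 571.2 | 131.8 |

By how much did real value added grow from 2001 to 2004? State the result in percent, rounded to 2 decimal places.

9.88%

Real value added 2001 = 487.1/1.235 = 394.41.
Real value added 2004 = 571.2/1.318 = 433.38.
Change = 433.38/394.41 − 1 = 0.0988.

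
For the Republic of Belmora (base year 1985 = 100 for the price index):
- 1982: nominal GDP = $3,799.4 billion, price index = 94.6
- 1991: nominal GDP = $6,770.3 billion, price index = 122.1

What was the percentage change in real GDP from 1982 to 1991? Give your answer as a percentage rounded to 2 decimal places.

Deflate each year: 1982 → 3799.4/0.946 = 4016.28; 1991 → 6770.3/1.221 = 5544.88.
So real GDP changed by 5544.88/4016.28 − 1 = 0.3806, i.e. 38.06%.

38.06%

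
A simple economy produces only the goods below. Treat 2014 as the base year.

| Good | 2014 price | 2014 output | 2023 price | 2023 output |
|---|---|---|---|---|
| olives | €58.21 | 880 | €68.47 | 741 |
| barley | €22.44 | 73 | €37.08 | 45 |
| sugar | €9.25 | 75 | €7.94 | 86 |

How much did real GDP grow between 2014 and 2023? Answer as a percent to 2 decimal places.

Real GDP 2014 = Nominal GDP 2014 = 58.21·880 + 22.44·73 + 9.25·75 = 53556.67.
Real GDP 2023 (at 2014 prices) = 58.21·741 + 22.44·45 + 9.25·86 = 44938.91.
Real growth = 44938.91/53556.67 − 1 = -0.1609.

-16.09%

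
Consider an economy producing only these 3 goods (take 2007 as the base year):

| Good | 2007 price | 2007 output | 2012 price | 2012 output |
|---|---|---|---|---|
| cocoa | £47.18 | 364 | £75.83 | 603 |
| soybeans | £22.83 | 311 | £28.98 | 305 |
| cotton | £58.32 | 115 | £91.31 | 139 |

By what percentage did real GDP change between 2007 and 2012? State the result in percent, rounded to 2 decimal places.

Real GDP 2007 = Nominal GDP 2007 = 47.18·364 + 22.83·311 + 58.32·115 = 30980.45.
Real GDP 2012 (at 2007 prices) = 47.18·603 + 22.83·305 + 58.32·139 = 43519.17.
Real growth = 43519.17/30980.45 − 1 = 0.4047.

40.47%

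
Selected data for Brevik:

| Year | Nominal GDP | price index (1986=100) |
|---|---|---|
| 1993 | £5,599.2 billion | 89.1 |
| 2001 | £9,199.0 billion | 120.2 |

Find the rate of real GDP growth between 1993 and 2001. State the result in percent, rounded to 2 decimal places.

Real GDP 1993 = 5599.2 / 0.891 = 6284.18.
Real GDP 2001 = 9199.0 / 1.202 = 7653.08.
Real growth = 7653.08 / 6284.18 − 1 = 0.2178.

21.78%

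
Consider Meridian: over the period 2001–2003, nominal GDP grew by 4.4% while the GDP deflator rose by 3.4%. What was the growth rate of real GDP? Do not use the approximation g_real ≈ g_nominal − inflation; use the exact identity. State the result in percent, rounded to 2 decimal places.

(1 + g_nom) = (1 + g_real)(1 + π), so g_real = 1.0440 / 1.0340 − 1 = 0.00967.

0.97%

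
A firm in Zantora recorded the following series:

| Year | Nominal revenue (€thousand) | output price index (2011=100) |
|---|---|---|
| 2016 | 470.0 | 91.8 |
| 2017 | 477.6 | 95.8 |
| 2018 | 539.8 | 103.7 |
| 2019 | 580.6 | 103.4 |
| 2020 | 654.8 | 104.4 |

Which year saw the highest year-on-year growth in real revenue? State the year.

2020

2017: real = 477.6/0.958 = 498.54; growth vs 2016 (511.98) = -2.63%.
2018: real = 539.8/1.037 = 520.54; growth vs 2017 (498.54) = 4.41%.
2019: real = 580.6/1.034 = 561.51; growth vs 2018 (520.54) = 7.87%.
2020: real = 654.8/1.044 = 627.20; growth vs 2019 (561.51) = 11.70%.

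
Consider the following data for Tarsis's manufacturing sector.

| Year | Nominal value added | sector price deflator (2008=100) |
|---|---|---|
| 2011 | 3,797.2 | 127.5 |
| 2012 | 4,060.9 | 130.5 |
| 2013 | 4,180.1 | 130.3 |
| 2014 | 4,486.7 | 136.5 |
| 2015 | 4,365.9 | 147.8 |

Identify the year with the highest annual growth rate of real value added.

2012: real = 4060.9/1.305 = 3111.80; growth vs 2011 (2978.20) = 4.49%.
2013: real = 4180.1/1.303 = 3208.06; growth vs 2012 (3111.80) = 3.09%.
2014: real = 4486.7/1.365 = 3286.96; growth vs 2013 (3208.06) = 2.46%.
2015: real = 4365.9/1.478 = 2953.92; growth vs 2014 (3286.96) = -10.13%.

2012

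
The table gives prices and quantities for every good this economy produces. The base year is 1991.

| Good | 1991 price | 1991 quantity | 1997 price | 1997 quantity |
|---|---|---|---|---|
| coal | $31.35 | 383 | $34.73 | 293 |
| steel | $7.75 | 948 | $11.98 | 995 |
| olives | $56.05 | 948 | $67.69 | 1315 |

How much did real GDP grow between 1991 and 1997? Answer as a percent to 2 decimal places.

24.99%

Real GDP 1991 = Nominal GDP 1991 = 31.35·383 + 7.75·948 + 56.05·948 = 72489.45.
Real GDP 1997 (at 1991 prices) = 31.35·293 + 7.75·995 + 56.05·1315 = 90602.55.
Real growth = 90602.55/72489.45 − 1 = 0.2499.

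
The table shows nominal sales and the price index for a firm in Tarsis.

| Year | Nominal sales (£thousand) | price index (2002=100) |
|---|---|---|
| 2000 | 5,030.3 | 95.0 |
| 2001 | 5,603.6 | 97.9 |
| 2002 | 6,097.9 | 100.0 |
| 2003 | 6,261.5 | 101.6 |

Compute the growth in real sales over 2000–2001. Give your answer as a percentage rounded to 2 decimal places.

Real sales 2000 = 5030.3/0.950 = 5295.05.
Real sales 2001 = 5603.6/0.979 = 5723.80.
Change = 5723.80/5295.05 − 1 = 0.0810.

8.10%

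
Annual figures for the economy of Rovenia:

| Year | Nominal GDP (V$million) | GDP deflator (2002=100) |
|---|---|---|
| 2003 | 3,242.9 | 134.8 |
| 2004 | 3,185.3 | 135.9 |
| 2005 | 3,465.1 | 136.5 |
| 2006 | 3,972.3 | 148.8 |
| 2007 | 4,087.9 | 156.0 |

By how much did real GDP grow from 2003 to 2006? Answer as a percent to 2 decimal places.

Real GDP 2003 = 3242.9/1.348 = 2405.71.
Real GDP 2006 = 3972.3/1.488 = 2669.56.
Change = 2669.56/2405.71 − 1 = 0.1097.

10.97%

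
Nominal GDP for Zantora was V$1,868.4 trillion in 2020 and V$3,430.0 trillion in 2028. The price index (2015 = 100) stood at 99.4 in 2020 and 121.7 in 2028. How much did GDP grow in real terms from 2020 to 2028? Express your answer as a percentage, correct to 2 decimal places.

Real GDP 2020 = 1868.4 / 0.994 = 1879.68.
Real GDP 2028 = 3430.0 / 1.217 = 2818.41.
Real growth = 2818.41 / 1879.68 − 1 = 0.4994.

49.94%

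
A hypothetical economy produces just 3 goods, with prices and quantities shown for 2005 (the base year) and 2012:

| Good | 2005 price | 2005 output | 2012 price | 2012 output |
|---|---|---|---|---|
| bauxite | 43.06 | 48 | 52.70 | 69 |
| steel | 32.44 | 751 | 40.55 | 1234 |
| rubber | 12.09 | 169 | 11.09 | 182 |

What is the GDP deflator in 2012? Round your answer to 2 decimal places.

123.21

Nominal GDP 2012 = 52.70·69 + 40.55·1234 + 11.09·182 = 55693.38.
Real GDP 2012 (at 2005 prices) = 43.06·69 + 32.44·1234 + 12.09·182 = 45202.48.
Deflator = Nominal/Real × 100 = 55693.38/45202.48 × 100 = 123.209.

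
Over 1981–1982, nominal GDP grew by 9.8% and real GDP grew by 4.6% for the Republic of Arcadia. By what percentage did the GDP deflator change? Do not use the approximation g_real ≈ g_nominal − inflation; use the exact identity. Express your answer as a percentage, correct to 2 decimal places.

4.97%

(1 + g_nom) = (1 + g_real)(1 + π), so π = 1.0980 / 1.0460 − 1 = 0.04971.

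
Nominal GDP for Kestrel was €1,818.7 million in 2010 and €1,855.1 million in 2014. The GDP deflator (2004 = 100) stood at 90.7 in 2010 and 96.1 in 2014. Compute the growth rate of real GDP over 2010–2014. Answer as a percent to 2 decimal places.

Deflate each year: 2010 → 1818.7/0.907 = 2005.18; 2014 → 1855.1/0.961 = 1930.39.
So real GDP changed by 1930.39/2005.18 − 1 = -0.0373, i.e. -3.73%.

-3.73%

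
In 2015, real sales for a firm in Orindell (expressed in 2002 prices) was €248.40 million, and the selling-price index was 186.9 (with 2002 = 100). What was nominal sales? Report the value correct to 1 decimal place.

€464.3 million

Nominal sales = Real × (selling-price index/100) = 248.40 × 1.869 = 464.26.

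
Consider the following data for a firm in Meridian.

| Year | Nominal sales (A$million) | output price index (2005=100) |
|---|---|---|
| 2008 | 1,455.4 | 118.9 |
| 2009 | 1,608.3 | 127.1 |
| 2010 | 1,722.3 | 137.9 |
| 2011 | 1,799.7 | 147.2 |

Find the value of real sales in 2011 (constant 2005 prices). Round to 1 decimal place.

Real sales 2011 = 1799.7 / 1.472 = 1222.62.

A$1,222.6 million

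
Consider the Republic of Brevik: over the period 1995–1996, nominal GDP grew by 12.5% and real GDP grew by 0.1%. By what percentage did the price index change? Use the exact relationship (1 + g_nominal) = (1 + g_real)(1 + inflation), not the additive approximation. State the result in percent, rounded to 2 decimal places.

(1 + g_nom) = (1 + g_real)(1 + π), so π = 1.1250 / 1.0010 − 1 = 0.12388.

12.39%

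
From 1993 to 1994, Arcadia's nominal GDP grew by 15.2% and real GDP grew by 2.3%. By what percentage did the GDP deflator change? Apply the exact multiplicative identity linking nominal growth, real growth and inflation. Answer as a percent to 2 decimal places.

12.61%

(1 + g_nom) = (1 + g_real)(1 + π), so π = 1.1520 / 1.0230 − 1 = 0.12610.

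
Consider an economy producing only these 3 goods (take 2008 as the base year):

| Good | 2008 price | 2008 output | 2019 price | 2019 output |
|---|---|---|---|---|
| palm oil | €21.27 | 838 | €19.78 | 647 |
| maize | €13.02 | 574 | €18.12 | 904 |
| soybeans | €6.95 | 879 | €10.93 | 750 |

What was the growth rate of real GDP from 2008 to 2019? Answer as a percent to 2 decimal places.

-2.11%

Real GDP 2008 = Nominal GDP 2008 = 21.27·838 + 13.02·574 + 6.95·879 = 31406.79.
Real GDP 2019 (at 2008 prices) = 21.27·647 + 13.02·904 + 6.95·750 = 30744.27.
Real growth = 30744.27/31406.79 − 1 = -0.0211.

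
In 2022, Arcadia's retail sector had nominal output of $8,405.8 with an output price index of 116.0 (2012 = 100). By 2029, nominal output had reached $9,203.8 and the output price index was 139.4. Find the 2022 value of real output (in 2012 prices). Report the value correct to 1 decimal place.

Real output = Nominal / (output price index/100) = 8405.8 / 1.160 = 7246.38.

$7,246.4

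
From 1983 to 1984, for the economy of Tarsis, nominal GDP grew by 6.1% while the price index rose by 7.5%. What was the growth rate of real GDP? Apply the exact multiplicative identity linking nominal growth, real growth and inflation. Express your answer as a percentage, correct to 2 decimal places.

(1 + g_nom) = (1 + g_real)(1 + π), so g_real = 1.0610 / 1.0750 − 1 = -0.01302.

-1.30%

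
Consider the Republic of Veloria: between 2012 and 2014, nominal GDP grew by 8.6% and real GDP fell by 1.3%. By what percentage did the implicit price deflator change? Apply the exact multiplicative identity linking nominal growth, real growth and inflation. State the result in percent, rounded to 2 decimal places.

(1 + g_nom) = (1 + g_real)(1 + π), so π = 1.0860 / 0.9870 − 1 = 0.10030.

10.03%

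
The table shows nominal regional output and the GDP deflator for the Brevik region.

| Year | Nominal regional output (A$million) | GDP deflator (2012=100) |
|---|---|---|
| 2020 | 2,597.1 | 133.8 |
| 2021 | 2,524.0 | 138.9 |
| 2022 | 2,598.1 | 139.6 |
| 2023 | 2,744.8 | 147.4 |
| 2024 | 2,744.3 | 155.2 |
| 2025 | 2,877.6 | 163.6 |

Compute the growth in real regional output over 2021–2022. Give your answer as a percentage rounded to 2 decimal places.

2.42%

Real regional output 2021 = 2524.0/1.389 = 1817.13.
Real regional output 2022 = 2598.1/1.396 = 1861.10.
Change = 1861.10/1817.13 − 1 = 0.0242.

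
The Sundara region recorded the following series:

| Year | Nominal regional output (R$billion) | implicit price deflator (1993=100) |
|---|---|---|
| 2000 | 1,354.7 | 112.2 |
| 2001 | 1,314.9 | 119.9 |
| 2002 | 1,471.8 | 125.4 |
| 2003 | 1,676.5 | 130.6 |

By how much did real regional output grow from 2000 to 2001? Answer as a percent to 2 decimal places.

Real regional output 2000 = 1354.7/1.122 = 1207.40.
Real regional output 2001 = 1314.9/1.199 = 1096.66.
Change = 1096.66/1207.40 − 1 = -0.0917.

-9.17%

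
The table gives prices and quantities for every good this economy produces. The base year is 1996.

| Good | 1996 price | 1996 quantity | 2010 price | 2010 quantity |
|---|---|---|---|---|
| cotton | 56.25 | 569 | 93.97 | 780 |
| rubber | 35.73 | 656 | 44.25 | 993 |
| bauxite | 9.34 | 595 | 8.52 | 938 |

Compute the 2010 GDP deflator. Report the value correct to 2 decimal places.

Nominal GDP 2010 = 93.97·780 + 44.25·993 + 8.52·938 = 125228.61.
Real GDP 2010 (at 1996 prices) = 56.25·780 + 35.73·993 + 9.34·938 = 88115.81.
Deflator = Nominal/Real × 100 = 125228.61/88115.81 × 100 = 142.118.

142.12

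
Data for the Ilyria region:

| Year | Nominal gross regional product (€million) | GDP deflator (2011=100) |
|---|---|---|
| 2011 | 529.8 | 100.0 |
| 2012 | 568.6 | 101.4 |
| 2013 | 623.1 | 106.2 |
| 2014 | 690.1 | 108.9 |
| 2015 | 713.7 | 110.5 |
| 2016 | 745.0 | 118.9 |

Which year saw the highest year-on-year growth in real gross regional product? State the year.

2014

2012: real = 568.6/1.014 = 560.75; growth vs 2011 (529.80) = 5.84%.
2013: real = 623.1/1.062 = 586.72; growth vs 2012 (560.75) = 4.63%.
2014: real = 690.1/1.089 = 633.70; growth vs 2013 (586.72) = 8.01%.
2015: real = 713.7/1.105 = 645.88; growth vs 2014 (633.70) = 1.92%.
2016: real = 745.0/1.189 = 626.58; growth vs 2015 (645.88) = -2.99%.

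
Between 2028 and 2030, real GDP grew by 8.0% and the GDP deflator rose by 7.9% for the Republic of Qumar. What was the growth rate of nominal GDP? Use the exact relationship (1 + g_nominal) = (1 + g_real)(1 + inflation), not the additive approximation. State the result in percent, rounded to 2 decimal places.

(1 + g_nom) = (1 + g_real)(1 + π) = 1.0800 × 1.0790 = 1.16532.

16.53%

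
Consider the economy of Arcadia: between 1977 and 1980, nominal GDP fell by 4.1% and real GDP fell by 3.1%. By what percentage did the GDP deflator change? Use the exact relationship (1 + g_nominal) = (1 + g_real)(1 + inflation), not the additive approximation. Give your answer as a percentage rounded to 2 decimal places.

-1.03%

(1 + g_nom) = (1 + g_real)(1 + π), so π = 0.9590 / 0.9690 − 1 = -0.01032.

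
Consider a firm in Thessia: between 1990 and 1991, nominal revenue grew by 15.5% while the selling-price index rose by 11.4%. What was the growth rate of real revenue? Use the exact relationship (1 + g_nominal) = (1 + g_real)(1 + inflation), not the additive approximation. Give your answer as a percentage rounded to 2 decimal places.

(1 + g_nom) = (1 + g_real)(1 + π), so g_real = 1.1550 / 1.1140 − 1 = 0.03680.

3.68%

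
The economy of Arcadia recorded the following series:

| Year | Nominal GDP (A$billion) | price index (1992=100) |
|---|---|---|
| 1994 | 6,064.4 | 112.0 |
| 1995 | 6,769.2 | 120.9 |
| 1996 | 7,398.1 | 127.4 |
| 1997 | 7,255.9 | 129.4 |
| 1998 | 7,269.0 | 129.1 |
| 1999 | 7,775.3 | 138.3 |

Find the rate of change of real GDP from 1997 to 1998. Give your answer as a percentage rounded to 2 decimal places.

Real GDP 1997 = 7255.9/1.294 = 5607.34.
Real GDP 1998 = 7269.0/1.291 = 5630.52.
Change = 5630.52/5607.34 − 1 = 0.0041.

0.41%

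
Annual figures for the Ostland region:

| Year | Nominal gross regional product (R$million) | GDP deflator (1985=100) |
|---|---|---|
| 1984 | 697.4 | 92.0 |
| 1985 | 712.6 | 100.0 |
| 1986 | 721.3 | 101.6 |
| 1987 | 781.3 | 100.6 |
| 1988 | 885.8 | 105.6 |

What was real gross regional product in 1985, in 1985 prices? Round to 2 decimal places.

Real gross regional product 1985 = 712.6 / 1.000 = 712.60.

R$712.60 million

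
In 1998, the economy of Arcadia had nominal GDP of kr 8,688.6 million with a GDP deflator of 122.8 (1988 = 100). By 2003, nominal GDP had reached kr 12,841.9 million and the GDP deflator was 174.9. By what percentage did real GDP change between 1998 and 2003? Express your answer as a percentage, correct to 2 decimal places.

3.77%

Real GDP 1998 = 8688.6 / 1.228 = 7075.41.
Real GDP 2003 = 12841.9 / 1.749 = 7342.42.
Real growth = 7342.42 / 7075.41 − 1 = 0.0377.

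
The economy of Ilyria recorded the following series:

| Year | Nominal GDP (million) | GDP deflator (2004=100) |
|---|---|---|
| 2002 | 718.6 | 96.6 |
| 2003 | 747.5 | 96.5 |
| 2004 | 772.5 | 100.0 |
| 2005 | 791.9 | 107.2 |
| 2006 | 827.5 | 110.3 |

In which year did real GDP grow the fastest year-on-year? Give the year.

2003

2003: real = 747.5/0.965 = 774.61; growth vs 2002 (743.89) = 4.13%.
2004: real = 772.5/1.000 = 772.50; growth vs 2003 (774.61) = -0.27%.
2005: real = 791.9/1.072 = 738.71; growth vs 2004 (772.50) = -4.37%.
2006: real = 827.5/1.103 = 750.23; growth vs 2005 (738.71) = 1.56%.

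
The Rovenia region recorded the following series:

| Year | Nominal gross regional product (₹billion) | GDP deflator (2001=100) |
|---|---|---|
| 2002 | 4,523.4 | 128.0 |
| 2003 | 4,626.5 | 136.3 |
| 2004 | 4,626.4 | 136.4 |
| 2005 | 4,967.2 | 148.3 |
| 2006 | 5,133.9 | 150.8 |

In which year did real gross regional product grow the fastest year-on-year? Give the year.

2003: real = 4626.5/1.363 = 3394.35; growth vs 2002 (3533.91) = -3.95%.
2004: real = 4626.4/1.364 = 3391.79; growth vs 2003 (3394.35) = -0.08%.
2005: real = 4967.2/1.483 = 3349.43; growth vs 2004 (3391.79) = -1.25%.
2006: real = 5133.9/1.508 = 3404.44; growth vs 2005 (3349.43) = 1.64%.

2006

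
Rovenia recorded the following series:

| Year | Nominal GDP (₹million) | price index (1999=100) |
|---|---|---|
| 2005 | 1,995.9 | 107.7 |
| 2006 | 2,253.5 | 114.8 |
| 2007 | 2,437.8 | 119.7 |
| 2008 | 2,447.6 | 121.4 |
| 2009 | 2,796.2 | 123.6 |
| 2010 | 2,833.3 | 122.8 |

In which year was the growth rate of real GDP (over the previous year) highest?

2009

2006: real = 2253.5/1.148 = 1962.98; growth vs 2005 (1853.20) = 5.92%.
2007: real = 2437.8/1.197 = 2036.59; growth vs 2006 (1962.98) = 3.75%.
2008: real = 2447.6/1.214 = 2016.14; growth vs 2007 (2036.59) = -1.00%.
2009: real = 2796.2/1.236 = 2262.30; growth vs 2008 (2016.14) = 12.21%.
2010: real = 2833.3/1.228 = 2307.25; growth vs 2009 (2262.30) = 1.99%.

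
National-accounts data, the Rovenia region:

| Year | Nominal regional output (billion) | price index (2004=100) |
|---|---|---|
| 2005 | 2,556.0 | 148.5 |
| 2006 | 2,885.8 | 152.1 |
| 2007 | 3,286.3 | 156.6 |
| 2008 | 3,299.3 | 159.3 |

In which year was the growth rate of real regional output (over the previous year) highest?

2006: real = 2885.8/1.521 = 1897.30; growth vs 2005 (1721.21) = 10.23%.
2007: real = 3286.3/1.566 = 2098.53; growth vs 2006 (1897.30) = 10.61%.
2008: real = 3299.3/1.593 = 2071.12; growth vs 2007 (2098.53) = -1.31%.

2007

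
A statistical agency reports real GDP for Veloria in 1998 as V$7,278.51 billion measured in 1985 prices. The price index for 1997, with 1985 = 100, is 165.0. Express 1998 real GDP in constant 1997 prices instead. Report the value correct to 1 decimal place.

Real GDP in 1997 prices = Real GDP in 1985 prices × (P_1997/P_1985) = 7278.51 × 1.650 = 12009.54.

V$12,009.5 billion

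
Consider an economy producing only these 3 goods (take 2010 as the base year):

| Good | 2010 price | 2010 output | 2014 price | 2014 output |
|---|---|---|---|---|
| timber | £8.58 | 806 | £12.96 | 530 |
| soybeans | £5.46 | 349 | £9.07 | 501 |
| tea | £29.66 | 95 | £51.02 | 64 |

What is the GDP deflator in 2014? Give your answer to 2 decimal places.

159.87

Nominal GDP 2014 = 12.96·530 + 9.07·501 + 51.02·64 = 14678.15.
Real GDP 2014 (at 2010 prices) = 8.58·530 + 5.46·501 + 29.66·64 = 9181.10.
Deflator = Nominal/Real × 100 = 14678.15/9181.10 × 100 = 159.874.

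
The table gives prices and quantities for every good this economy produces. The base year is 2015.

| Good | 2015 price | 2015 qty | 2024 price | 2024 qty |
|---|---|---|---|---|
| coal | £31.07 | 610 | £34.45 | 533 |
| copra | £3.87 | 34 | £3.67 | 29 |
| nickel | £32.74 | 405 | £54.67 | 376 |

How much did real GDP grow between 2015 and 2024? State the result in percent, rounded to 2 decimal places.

-10.39%

Real GDP 2015 = Nominal GDP 2015 = 31.07·610 + 3.87·34 + 32.74·405 = 32343.98.
Real GDP 2024 (at 2015 prices) = 31.07·533 + 3.87·29 + 32.74·376 = 28982.78.
Real growth = 28982.78/32343.98 − 1 = -0.1039.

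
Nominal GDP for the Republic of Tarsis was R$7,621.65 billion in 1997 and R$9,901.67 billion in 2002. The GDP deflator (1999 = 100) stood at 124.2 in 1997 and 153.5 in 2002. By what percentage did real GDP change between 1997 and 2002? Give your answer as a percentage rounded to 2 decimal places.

5.12%

Real GDP 1997 = 7621.65 / 1.242 = 6136.59.
Real GDP 2002 = 9901.67 / 1.535 = 6450.60.
Real growth = 6450.60 / 6136.59 − 1 = 0.0512.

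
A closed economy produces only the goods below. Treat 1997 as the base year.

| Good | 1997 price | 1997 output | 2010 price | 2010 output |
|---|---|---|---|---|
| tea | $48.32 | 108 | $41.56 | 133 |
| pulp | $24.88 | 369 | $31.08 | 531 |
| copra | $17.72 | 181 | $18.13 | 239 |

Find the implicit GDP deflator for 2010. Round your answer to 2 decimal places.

110.43

Nominal GDP 2010 = 41.56·133 + 31.08·531 + 18.13·239 = 26364.03.
Real GDP 2010 (at 1997 prices) = 48.32·133 + 24.88·531 + 17.72·239 = 23872.92.
Deflator = Nominal/Real × 100 = 26364.03/23872.92 × 100 = 110.435.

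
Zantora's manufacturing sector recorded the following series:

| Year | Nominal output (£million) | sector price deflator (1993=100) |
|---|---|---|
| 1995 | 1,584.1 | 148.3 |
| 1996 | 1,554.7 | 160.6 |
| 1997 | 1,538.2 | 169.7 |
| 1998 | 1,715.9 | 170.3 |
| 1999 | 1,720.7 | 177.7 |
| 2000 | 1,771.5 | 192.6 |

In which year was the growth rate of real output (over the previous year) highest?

1998

1996: real = 1554.7/1.606 = 968.06; growth vs 1995 (1068.17) = -9.37%.
1997: real = 1538.2/1.697 = 906.42; growth vs 1996 (968.06) = -6.37%.
1998: real = 1715.9/1.703 = 1007.57; growth vs 1997 (906.42) = 11.16%.
1999: real = 1720.7/1.777 = 968.32; growth vs 1998 (1007.57) = -3.90%.
2000: real = 1771.5/1.926 = 919.78; growth vs 1999 (968.32) = -5.01%.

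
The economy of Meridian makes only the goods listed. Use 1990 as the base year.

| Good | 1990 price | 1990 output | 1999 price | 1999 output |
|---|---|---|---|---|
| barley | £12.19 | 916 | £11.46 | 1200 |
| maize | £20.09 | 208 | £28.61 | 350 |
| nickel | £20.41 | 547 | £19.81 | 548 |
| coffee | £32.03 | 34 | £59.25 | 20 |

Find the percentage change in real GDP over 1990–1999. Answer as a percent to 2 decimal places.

Real GDP 1990 = Nominal GDP 1990 = 12.19·916 + 20.09·208 + 20.41·547 + 32.03·34 = 27598.05.
Real GDP 1999 (at 1990 prices) = 12.19·1200 + 20.09·350 + 20.41·548 + 32.03·20 = 33484.78.
Real growth = 33484.78/27598.05 − 1 = 0.2133.

21.33%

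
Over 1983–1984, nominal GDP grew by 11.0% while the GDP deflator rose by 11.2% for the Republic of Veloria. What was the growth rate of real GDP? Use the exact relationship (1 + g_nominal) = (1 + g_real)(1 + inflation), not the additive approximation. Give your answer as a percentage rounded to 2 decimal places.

-0.18%

(1 + g_nom) = (1 + g_real)(1 + π), so g_real = 1.1100 / 1.1120 − 1 = -0.00180.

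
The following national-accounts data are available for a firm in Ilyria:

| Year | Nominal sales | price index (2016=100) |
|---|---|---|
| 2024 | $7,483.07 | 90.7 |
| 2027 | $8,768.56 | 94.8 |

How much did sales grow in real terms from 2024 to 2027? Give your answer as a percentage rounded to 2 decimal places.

Deflate each year: 2024 → 7483.07/0.907 = 8250.35; 2027 → 8768.56/0.948 = 9249.54.
So real sales changed by 9249.54/8250.35 − 1 = 0.1211, i.e. 12.11%.

12.11%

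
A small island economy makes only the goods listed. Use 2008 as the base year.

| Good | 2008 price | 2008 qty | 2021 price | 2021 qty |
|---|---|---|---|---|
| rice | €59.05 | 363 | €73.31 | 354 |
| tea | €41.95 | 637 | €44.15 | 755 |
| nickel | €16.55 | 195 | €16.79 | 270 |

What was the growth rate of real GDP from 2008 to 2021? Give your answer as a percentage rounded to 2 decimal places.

Real GDP 2008 = Nominal GDP 2008 = 59.05·363 + 41.95·637 + 16.55·195 = 51384.55.
Real GDP 2021 (at 2008 prices) = 59.05·354 + 41.95·755 + 16.55·270 = 57044.45.
Real growth = 57044.45/51384.55 − 1 = 0.1101.

11.01%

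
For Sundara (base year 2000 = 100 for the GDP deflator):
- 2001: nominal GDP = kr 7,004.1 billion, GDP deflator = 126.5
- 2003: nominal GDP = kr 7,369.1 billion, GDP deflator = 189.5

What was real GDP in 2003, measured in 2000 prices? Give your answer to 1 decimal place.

kr 3,888.7 billion

Real GDP = Nominal / (GDP deflator/100) = 7369.1 / 1.895 = 3888.71.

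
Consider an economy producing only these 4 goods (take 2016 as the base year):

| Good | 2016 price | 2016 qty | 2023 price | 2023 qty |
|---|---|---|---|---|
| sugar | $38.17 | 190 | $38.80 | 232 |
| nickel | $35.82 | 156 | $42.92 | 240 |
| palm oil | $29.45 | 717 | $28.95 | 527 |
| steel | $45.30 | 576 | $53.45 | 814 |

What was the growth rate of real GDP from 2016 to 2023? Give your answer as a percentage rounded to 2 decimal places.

16.32%

Real GDP 2016 = Nominal GDP 2016 = 38.17·190 + 35.82·156 + 29.45·717 + 45.30·576 = 60048.67.
Real GDP 2023 (at 2016 prices) = 38.17·232 + 35.82·240 + 29.45·527 + 45.30·814 = 69846.59.
Real growth = 69846.59/60048.67 − 1 = 0.1632.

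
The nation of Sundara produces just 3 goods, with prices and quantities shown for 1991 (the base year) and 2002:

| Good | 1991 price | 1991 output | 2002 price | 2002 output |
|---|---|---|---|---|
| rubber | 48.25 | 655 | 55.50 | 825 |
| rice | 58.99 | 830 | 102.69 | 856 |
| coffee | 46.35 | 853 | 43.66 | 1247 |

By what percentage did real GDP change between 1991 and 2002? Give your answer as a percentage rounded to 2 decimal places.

Real GDP 1991 = Nominal GDP 1991 = 48.25·655 + 58.99·830 + 46.35·853 = 120102.00.
Real GDP 2002 (at 1991 prices) = 48.25·825 + 58.99·856 + 46.35·1247 = 148100.14.
Real growth = 148100.14/120102.00 − 1 = 0.2331.

23.31%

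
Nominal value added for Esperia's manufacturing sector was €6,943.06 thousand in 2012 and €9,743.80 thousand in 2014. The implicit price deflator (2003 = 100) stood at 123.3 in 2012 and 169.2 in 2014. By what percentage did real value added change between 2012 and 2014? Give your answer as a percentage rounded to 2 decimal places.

2.27%

Real value added 2012 = 6943.06 / 1.233 = 5631.03.
Real value added 2014 = 9743.80 / 1.692 = 5758.75.
Real growth = 5758.75 / 5631.03 − 1 = 0.0227.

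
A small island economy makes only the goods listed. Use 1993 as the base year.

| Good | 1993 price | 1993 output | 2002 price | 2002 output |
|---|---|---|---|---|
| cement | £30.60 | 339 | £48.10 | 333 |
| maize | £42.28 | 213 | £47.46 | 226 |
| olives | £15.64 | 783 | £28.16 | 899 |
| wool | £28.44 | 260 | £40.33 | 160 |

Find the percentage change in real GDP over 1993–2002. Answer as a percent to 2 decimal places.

Real GDP 1993 = Nominal GDP 1993 = 30.60·339 + 42.28·213 + 15.64·783 + 28.44·260 = 39019.56.
Real GDP 2002 (at 1993 prices) = 30.60·333 + 42.28·226 + 15.64·899 + 28.44·160 = 38355.84.
Real growth = 38355.84/39019.56 − 1 = -0.0170.

-1.70%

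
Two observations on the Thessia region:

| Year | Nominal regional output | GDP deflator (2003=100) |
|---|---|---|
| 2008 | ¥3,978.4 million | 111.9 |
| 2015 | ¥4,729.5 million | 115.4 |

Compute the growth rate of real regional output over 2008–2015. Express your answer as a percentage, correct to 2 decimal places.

15.27%

Deflate each year: 2008 → 3978.4/1.119 = 3555.32; 2015 → 4729.5/1.154 = 4098.35.
So real regional output changed by 4098.35/3555.32 − 1 = 0.1527, i.e. 15.27%.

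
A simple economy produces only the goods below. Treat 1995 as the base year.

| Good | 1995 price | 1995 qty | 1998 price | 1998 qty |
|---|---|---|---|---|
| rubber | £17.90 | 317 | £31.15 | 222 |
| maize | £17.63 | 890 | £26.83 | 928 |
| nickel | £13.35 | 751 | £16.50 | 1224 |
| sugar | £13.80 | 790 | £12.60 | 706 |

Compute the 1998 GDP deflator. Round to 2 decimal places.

131.21

Nominal GDP 1998 = 31.15·222 + 26.83·928 + 16.50·1224 + 12.60·706 = 60905.14.
Real GDP 1998 (at 1995 prices) = 17.90·222 + 17.63·928 + 13.35·1224 + 13.80·706 = 46417.64.
Deflator = Nominal/Real × 100 = 60905.14/46417.64 × 100 = 131.211.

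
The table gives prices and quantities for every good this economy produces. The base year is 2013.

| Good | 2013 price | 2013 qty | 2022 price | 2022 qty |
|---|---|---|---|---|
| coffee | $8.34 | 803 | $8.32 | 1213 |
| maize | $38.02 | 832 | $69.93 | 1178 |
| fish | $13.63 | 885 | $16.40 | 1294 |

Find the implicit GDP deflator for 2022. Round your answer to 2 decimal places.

156.73

Nominal GDP 2022 = 8.32·1213 + 69.93·1178 + 16.40·1294 = 113691.30.
Real GDP 2022 (at 2013 prices) = 8.34·1213 + 38.02·1178 + 13.63·1294 = 72541.20.
Deflator = Nominal/Real × 100 = 113691.30/72541.20 × 100 = 156.727.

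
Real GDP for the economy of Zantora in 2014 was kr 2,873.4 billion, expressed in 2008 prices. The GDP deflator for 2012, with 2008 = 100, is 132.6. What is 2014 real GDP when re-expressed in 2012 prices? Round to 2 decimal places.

kr 3,810.13 billion

Real GDP in 2012 prices = Real GDP in 2008 prices × (P_2012/P_2008) = 2873.4 × 1.326 = 3810.13.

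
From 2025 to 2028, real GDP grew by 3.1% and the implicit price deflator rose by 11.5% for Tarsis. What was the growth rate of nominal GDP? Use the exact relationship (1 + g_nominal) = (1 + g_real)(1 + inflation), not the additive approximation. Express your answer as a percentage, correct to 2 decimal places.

(1 + g_nom) = (1 + g_real)(1 + π) = 1.0310 × 1.1150 = 1.14957.

14.96%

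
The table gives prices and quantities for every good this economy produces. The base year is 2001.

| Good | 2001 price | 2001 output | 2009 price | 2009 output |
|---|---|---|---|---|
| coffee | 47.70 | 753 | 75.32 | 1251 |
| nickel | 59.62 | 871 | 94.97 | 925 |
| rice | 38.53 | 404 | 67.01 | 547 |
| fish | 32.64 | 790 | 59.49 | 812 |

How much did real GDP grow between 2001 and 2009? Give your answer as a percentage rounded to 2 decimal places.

25.70%

Real GDP 2001 = Nominal GDP 2001 = 47.70·753 + 59.62·871 + 38.53·404 + 32.64·790 = 129198.84.
Real GDP 2009 (at 2001 prices) = 47.70·1251 + 59.62·925 + 38.53·547 + 32.64·812 = 162400.79.
Real growth = 162400.79/129198.84 − 1 = 0.2570.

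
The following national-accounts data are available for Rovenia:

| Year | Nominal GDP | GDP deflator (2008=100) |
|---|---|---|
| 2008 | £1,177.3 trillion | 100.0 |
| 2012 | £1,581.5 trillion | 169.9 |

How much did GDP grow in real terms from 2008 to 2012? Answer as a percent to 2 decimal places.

Real GDP 2008 = 1177.3 / 1.000 = 1177.30.
Real GDP 2012 = 1581.5 / 1.699 = 930.84.
Real growth = 930.84 / 1177.30 − 1 = -0.2093.

-20.93%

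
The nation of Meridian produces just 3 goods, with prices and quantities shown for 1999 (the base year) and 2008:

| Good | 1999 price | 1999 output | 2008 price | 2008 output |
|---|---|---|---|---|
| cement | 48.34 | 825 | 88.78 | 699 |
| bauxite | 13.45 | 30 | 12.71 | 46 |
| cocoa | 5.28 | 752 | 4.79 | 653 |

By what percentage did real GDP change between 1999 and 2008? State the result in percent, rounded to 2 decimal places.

-14.46%

Real GDP 1999 = Nominal GDP 1999 = 48.34·825 + 13.45·30 + 5.28·752 = 44254.56.
Real GDP 2008 (at 1999 prices) = 48.34·699 + 13.45·46 + 5.28·653 = 37856.20.
Real growth = 37856.20/44254.56 − 1 = -0.1446.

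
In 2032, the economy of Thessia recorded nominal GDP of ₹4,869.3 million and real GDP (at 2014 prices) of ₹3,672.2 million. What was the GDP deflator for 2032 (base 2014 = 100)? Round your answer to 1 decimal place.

132.6

GDP deflator = (Nominal / Real) × 100 = 4869.3 / 3672.2 × 100 = 132.60.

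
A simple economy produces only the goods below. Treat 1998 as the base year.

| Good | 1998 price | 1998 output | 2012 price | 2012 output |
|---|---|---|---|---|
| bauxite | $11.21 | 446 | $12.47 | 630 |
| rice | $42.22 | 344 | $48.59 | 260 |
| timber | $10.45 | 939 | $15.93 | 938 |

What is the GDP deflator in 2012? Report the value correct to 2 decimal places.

127.26

Nominal GDP 2012 = 12.47·630 + 48.59·260 + 15.93·938 = 35431.84.
Real GDP 2012 (at 1998 prices) = 11.21·630 + 42.22·260 + 10.45·938 = 27841.60.
Deflator = Nominal/Real × 100 = 35431.84/27841.60 × 100 = 127.262.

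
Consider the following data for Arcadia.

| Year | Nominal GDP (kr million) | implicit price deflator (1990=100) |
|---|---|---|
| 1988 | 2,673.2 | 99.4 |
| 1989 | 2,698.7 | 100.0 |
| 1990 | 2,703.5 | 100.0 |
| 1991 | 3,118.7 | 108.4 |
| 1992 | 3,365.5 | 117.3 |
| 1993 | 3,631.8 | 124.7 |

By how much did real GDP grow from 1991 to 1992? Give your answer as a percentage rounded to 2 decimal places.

-0.27%

Real GDP 1991 = 3118.7/1.084 = 2877.03.
Real GDP 1992 = 3365.5/1.173 = 2869.14.
Change = 2869.14/2877.03 − 1 = -0.0027.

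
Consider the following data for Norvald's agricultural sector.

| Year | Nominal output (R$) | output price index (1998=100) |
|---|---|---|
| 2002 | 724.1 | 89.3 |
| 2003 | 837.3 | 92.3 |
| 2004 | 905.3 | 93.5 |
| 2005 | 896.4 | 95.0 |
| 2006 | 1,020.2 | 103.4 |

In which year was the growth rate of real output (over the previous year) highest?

2003

2003: real = 837.3/0.923 = 907.15; growth vs 2002 (810.86) = 11.88%.
2004: real = 905.3/0.935 = 968.24; growth vs 2003 (907.15) = 6.73%.
2005: real = 896.4/0.950 = 943.58; growth vs 2004 (968.24) = -2.55%.
2006: real = 1020.2/1.034 = 986.65; growth vs 2005 (943.58) = 4.56%.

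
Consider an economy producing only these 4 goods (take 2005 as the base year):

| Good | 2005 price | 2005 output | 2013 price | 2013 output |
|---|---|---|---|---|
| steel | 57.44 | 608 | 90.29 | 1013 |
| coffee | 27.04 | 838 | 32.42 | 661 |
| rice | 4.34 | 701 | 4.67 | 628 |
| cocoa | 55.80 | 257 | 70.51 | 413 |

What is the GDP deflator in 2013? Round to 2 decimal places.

142.34

Nominal GDP 2013 = 90.29·1013 + 32.42·661 + 4.67·628 + 70.51·413 = 144946.78.
Real GDP 2013 (at 2005 prices) = 57.44·1013 + 27.04·661 + 4.34·628 + 55.80·413 = 101831.08.
Deflator = Nominal/Real × 100 = 144946.78/101831.08 × 100 = 142.340.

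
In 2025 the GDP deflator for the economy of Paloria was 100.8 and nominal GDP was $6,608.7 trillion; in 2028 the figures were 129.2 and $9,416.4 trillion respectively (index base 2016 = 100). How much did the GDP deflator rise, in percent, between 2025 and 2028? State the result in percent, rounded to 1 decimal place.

28.2%

Price-level change = 129.2 / 100.8 − 1 = 0.2817.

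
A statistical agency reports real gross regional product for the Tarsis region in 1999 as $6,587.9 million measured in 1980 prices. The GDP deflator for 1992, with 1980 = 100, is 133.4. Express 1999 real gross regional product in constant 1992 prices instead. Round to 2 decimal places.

Real gross regional product in 1992 prices = Real gross regional product in 1980 prices × (P_1992/P_1980) = 6587.9 × 1.334 = 8788.26.

$8,788.26 million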